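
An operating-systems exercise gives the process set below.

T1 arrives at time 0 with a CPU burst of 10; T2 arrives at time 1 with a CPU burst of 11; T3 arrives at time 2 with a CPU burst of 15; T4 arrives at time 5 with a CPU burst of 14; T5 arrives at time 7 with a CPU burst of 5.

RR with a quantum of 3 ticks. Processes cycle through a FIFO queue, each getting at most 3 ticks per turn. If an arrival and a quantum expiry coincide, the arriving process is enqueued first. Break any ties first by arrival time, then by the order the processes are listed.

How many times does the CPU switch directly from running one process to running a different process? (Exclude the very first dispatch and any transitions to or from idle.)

Gantt: | T1 0-3 | T2 3-6 | T3 6-9 | T1 9-12 | T4 12-15 | T2 15-18 | T5 18-21 | T3 21-24 | T1 24-27 | T4 27-30 | T2 30-33 | T5 33-35 | T3 35-38 | T1 38-39 | T4 39-42 | T2 42-44 | T3 44-47 | T4 47-50 | T3 50-53 | T4 53-55 |
Completion: T1=39  T2=44  T3=53  T4=55  T5=35
Turnaround (C−A): T1=39  T2=43  T3=51  T4=50  T5=28

19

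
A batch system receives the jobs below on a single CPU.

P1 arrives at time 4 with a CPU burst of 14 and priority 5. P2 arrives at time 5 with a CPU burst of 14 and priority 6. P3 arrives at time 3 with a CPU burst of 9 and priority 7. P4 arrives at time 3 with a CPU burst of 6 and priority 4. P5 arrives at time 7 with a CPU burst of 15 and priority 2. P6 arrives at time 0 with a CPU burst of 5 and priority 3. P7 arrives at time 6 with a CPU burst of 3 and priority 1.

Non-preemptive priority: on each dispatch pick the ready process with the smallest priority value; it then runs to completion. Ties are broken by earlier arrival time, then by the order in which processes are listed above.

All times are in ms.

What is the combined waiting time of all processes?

131

Schedule: | P6 0-5 | P4 5-11 | P7 11-14 | P5 14-29 | P1 29-43 | P2 43-57 | P3 57-66 |
Completion: P1=43  P2=57  P3=66  P4=11  P5=29  P6=5  P7=14
Waiting = turnaround − burst: P1=25, P2=38, P3=54, P4=2, P5=7, P6=0, P7=5
Total waiting = 25 + 38 + 54 + 2 + 7 + 0 + 5 = 131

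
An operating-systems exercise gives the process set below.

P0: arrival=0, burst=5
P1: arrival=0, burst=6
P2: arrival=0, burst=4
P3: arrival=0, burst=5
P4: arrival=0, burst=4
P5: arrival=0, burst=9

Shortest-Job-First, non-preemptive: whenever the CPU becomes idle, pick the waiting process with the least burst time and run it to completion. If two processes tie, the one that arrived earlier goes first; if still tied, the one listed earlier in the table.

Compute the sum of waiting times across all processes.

67

Gantt: | P2 0-4 | P4 4-8 | P0 8-13 | P3 13-18 | P1 18-24 | P5 24-33 |
Completion: P0=13  P1=24  P2=4  P3=18  P4=8  P5=33
Turnaround (C−A): P0=13  P1=24  P2=4  P3=18  P4=8  P5=33
Waiting = turnaround − burst: P0=8, P1=18, P2=0, P3=13, P4=4, P5=24
Total waiting = 8 + 18 + 0 + 13 + 4 + 24 = 67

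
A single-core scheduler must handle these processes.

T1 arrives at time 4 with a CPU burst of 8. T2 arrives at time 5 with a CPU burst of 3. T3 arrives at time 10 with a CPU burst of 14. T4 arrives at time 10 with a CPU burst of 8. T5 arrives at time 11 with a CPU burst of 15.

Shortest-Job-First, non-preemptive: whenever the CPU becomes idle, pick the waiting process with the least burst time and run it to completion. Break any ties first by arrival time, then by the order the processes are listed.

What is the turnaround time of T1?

Schedule: | idle 0-4 | T1 4-12 | T2 12-15 | T4 15-23 | T3 23-37 | T5 37-52 |
Completion: T1=12  T2=15  T3=37  T4=23  T5=52
Turnaround(T1) = completion − arrival = 12 − 4 = 8

8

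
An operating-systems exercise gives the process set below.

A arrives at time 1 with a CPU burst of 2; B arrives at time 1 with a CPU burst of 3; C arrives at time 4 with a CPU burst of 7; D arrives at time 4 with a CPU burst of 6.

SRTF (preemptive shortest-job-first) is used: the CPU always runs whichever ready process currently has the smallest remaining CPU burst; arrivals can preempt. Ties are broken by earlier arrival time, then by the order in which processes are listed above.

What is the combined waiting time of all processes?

12

Timeline: | idle 0-1 | A 1-3 | B 3-6 | D 6-12 | C 12-19 |
Completion: A=3  B=6  C=19  D=12
Turnaround (C−A): A=2  B=5  C=15  D=8
Waiting = turnaround − burst: A=0, B=2, C=8, D=2
Total waiting = 0 + 2 + 8 + 2 = 12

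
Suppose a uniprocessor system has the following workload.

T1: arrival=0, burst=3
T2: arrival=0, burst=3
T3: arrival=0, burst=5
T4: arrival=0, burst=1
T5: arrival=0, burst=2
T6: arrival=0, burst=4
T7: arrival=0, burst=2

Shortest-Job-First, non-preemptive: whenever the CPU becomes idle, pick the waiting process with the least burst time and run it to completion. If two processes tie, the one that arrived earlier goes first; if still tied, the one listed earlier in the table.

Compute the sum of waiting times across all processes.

43

Timeline: | T4 0-1 | T5 1-3 | T7 3-5 | T1 5-8 | T2 8-11 | T6 11-15 | T3 15-20 |
Completion: T1=8  T2=11  T3=20  T4=1  T5=3  T6=15  T7=5
Waiting = turnaround − burst: T1=5, T2=8, T3=15, T4=0, T5=1, T6=11, T7=3
Total waiting = 5 + 8 + 15 + 0 + 1 + 11 + 3 = 43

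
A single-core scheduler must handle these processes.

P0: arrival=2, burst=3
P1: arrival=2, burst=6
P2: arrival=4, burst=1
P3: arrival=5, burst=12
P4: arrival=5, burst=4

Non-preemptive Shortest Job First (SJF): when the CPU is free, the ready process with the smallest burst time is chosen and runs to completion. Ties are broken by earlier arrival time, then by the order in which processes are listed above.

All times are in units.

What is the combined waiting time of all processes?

Timeline: | idle 0-2 | P0 2-5 | P2 5-6 | P4 6-10 | P1 10-16 | P3 16-28 |
Completion: P0=5  P1=16  P2=6  P3=28  P4=10
Turnaround (C−A): P0=3  P1=14  P2=2  P3=23  P4=5
Waiting = turnaround − burst: P0=0, P1=8, P2=1, P3=11, P4=1
Total waiting = 0 + 8 + 1 + 11 + 1 = 21

21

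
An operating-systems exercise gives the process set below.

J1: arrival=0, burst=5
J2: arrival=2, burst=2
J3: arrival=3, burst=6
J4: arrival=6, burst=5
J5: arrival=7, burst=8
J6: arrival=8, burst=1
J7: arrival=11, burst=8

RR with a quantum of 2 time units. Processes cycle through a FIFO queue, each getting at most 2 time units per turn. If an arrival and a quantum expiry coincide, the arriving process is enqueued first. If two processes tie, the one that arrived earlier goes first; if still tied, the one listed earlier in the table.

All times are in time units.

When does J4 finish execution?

Schedule: | J1 0-2 | J2 2-4 | J1 4-6 | J3 6-8 | J4 8-10 | J1 10-11 | J5 11-13 | J6 13-14 | J3 14-16 | J4 16-18 | J7 18-20 | J5 20-22 | J3 22-24 | J4 24-25 | J7 25-27 | J5 27-29 | J7 29-31 | J5 31-33 | J7 33-35 |
Completion: J1=11  J2=4  J3=24  J4=25  J5=33  J6=14  J7=35

25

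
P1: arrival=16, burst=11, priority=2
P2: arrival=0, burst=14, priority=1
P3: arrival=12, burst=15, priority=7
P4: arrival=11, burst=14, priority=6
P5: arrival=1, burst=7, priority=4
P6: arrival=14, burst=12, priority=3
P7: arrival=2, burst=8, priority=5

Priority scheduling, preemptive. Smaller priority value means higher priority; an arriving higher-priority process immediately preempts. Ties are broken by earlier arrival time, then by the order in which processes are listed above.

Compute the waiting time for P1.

Gantt: | P2 0-14 | P6 14-16 | P1 16-27 | P6 27-37 | P5 37-44 | P7 44-52 | P4 52-66 | P3 66-81 |
Completion: P1=27  P2=14  P3=81  P4=66  P5=44  P6=37  P7=52
Turnaround (C−A): P1=11  P2=14  P3=69  P4=55  P5=43  P6=23  P7=50
Waiting(P1) = turnaround − burst = 11 − 11 = 0

0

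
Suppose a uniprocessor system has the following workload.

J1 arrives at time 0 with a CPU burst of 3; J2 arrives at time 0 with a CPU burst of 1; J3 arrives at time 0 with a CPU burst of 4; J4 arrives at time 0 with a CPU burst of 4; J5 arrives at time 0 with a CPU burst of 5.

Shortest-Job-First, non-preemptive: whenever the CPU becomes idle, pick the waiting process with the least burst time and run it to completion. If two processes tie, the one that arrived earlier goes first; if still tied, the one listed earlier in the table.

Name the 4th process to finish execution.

Gantt: | J2 0-1 | J1 1-4 | J3 4-8 | J4 8-12 | J5 12-17 |
Completion: J1=4  J2=1  J3=8  J4=12  J5=17
Turnaround (C−A): J1=4  J2=1  J3=8  J4=12  J5=17
Finish order: J2 → J1 → J3 → J4 → J5

J4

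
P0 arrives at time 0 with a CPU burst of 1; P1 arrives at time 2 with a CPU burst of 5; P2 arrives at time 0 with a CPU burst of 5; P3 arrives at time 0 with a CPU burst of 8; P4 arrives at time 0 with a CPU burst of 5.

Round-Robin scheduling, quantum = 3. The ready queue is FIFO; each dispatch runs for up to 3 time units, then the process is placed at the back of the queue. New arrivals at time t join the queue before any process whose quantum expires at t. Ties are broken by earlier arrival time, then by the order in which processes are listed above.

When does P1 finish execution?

22

Schedule: | P0 0-1 | P2 1-4 | P3 4-7 | P4 7-10 | P1 10-13 | P2 13-15 | P3 15-18 | P4 18-20 | P1 20-22 | P3 22-24 |
Completion: P0=1  P1=22  P2=15  P3=24  P4=20
Turnaround (C−A): P0=1  P1=20  P2=15  P3=24  P4=20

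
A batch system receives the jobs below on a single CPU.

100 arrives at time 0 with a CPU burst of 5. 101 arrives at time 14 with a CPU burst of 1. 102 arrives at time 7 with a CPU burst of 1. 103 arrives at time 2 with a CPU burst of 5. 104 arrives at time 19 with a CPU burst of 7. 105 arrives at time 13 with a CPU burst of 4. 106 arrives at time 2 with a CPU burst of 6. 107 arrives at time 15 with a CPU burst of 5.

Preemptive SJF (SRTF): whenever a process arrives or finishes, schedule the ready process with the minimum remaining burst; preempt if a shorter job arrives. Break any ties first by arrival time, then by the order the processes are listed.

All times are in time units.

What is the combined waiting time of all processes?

Timeline: | 100 0-5 | 103 5-7 | 102 7-8 | 103 8-11 | 106 11-14 | 101 14-15 | 106 15-18 | 105 18-22 | 107 22-27 | 104 27-34 |
Completion: 100=5  101=15  102=8  103=11  104=34  105=22  106=18  107=27
Turnaround (C−A): 100=5  101=1  102=1  103=9  104=15  105=9  106=16  107=12
Waiting = turnaround − burst: 100=0, 101=0, 102=0, 103=4, 104=8, 105=5, 106=10, 107=7
Total waiting = 0 + 0 + 0 + 4 + 8 + 5 + 10 + 7 = 34

34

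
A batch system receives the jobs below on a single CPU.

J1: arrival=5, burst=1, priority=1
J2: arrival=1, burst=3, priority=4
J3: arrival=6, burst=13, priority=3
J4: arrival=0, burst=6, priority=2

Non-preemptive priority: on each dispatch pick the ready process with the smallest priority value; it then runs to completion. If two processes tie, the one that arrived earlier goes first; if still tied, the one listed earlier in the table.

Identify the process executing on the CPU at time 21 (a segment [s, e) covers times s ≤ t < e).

J2

Timeline: | J4 0-6 | J1 6-7 | J3 7-20 | J2 20-23 |
Completion: J1=7  J2=23  J3=20  J4=6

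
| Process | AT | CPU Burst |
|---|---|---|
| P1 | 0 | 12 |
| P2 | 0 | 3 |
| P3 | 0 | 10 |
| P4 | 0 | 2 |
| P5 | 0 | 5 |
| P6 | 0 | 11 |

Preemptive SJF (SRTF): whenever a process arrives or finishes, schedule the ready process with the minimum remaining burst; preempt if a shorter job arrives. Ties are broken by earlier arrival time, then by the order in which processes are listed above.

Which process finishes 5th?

Schedule: | P4 0-2 | P2 2-5 | P5 5-10 | P3 10-20 | P6 20-31 | P1 31-43 |
Completion: P1=43  P2=5  P3=20  P4=2  P5=10  P6=31
Turnaround (C−A): P1=43  P2=5  P3=20  P4=2  P5=10  P6=31
Finish order: P4 → P2 → P5 → P3 → P6 → P1

P6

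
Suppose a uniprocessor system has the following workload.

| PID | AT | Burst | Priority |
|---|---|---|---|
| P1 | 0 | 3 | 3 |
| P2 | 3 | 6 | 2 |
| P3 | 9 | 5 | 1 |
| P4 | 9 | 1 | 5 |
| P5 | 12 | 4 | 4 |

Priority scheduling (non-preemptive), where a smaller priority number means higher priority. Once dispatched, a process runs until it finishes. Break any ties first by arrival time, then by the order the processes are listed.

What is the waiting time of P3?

Timeline: | P1 0-3 | P2 3-9 | P3 9-14 | P5 14-18 | P4 18-19 |
Completion: P1=3  P2=9  P3=14  P4=19  P5=18
Waiting(P3) = turnaround − burst = 5 − 5 = 0

0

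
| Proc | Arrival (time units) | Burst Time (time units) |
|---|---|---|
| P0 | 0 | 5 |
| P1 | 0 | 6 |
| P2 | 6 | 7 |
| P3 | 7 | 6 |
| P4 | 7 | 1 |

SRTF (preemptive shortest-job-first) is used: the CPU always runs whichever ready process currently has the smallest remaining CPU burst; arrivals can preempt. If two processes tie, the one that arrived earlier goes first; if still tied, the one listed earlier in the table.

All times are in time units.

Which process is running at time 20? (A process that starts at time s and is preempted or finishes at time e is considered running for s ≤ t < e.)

P2

Timeline: | P0 0-5 | P1 5-7 | P4 7-8 | P1 8-12 | P3 12-18 | P2 18-25 |
Completion: P0=5  P1=12  P2=25  P3=18  P4=8
Turnaround (C−A): P0=5  P1=12  P2=19  P3=11  P4=1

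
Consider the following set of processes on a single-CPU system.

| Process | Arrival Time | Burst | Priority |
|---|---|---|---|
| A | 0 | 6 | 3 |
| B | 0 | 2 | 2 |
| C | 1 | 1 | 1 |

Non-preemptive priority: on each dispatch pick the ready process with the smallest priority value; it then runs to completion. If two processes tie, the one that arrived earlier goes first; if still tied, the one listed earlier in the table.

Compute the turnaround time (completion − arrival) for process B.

2

Schedule: | B 0-2 | C 2-3 | A 3-9 |
Completion: A=9  B=2  C=3
Turnaround (C−A): A=9  B=2  C=2
Turnaround(B) = completion − arrival = 2 − 0 = 2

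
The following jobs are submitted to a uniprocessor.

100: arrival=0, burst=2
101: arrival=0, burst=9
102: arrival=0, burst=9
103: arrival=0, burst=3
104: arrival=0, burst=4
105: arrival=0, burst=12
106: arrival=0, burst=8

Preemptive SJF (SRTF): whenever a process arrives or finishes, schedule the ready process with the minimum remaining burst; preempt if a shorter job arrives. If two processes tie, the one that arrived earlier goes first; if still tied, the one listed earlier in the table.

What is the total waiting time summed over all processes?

94

Gantt: | 100 0-2 | 103 2-5 | 104 5-9 | 106 9-17 | 101 17-26 | 102 26-35 | 105 35-47 |
Completion: 100=2  101=26  102=35  103=5  104=9  105=47  106=17
Waiting = turnaround − burst: 100=0, 101=17, 102=26, 103=2, 104=5, 105=35, 106=9
Total waiting = 0 + 17 + 26 + 2 + 5 + 35 + 9 = 94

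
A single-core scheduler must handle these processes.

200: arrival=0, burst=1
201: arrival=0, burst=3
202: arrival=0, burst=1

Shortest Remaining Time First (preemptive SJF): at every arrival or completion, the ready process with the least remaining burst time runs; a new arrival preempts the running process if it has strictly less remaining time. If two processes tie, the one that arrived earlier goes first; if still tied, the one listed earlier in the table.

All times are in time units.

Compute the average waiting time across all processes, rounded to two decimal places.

Schedule: | 200 0-1 | 202 1-2 | 201 2-5 |
Completion: 200=1  201=5  202=2
Turnaround (C−A): 200=1  201=5  202=2
Waiting times: 200=0, 201=2, 202=1
Average waiting = (0+2+1) / 3 = 3/3 = 1.00

1.00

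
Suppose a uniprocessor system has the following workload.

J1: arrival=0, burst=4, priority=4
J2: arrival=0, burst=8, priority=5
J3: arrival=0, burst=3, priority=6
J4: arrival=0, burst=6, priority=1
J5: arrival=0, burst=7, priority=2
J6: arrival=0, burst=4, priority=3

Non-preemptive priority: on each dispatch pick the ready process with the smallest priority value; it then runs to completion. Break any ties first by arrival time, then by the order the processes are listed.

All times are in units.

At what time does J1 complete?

21

Gantt: | J4 0-6 | J5 6-13 | J6 13-17 | J1 17-21 | J2 21-29 | J3 29-32 |
Completion: J1=21  J2=29  J3=32  J4=6  J5=13  J6=17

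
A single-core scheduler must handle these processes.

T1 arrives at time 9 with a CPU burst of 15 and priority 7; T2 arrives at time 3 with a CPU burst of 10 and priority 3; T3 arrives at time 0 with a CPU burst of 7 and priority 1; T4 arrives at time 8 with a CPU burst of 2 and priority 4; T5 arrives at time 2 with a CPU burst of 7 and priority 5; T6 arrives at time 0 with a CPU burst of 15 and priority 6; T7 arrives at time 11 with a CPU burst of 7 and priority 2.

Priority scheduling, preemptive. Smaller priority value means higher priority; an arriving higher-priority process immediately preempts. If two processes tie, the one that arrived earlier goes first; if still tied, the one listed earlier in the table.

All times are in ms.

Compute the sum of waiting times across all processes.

123

Gantt: | T3 0-7 | T2 7-11 | T7 11-18 | T2 18-24 | T4 24-26 | T5 26-33 | T6 33-48 | T1 48-63 |
Completion: T1=63  T2=24  T3=7  T4=26  T5=33  T6=48  T7=18
Waiting = turnaround − burst: T1=39, T2=11, T3=0, T4=16, T5=24, T6=33, T7=0
Total waiting = 39 + 11 + 0 + 16 + 24 + 33 + 0 = 123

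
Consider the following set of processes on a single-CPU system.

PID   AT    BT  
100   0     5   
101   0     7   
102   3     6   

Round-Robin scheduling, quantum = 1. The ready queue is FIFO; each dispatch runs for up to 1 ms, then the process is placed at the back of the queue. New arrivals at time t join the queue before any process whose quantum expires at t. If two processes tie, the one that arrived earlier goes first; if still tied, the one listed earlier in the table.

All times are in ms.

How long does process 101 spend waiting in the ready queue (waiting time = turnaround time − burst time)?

10

Gantt: | 100 0-1 | 101 1-2 | 100 2-3 | 101 3-4 | 102 4-5 | 100 5-6 | 101 6-7 | 102 7-8 | 100 8-9 | 101 9-10 | 102 10-11 | 100 11-12 | 101 12-13 | 102 13-14 | 101 14-15 | 102 15-16 | 101 16-17 | 102 17-18 |
Completion: 100=12  101=17  102=18
Turnaround (C−A): 100=12  101=17  102=15
Waiting(101) = turnaround − burst = 17 − 7 = 10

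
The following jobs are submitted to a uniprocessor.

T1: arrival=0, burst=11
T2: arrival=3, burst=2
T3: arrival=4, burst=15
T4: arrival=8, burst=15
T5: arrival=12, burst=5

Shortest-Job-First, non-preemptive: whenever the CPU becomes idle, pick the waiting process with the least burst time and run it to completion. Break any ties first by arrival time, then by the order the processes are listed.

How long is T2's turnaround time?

Schedule: | T1 0-11 | T2 11-13 | T5 13-18 | T3 18-33 | T4 33-48 |
Completion: T1=11  T2=13  T3=33  T4=48  T5=18
Turnaround (C−A): T1=11  T2=10  T3=29  T4=40  T5=6
Turnaround(T2) = completion − arrival = 13 − 3 = 10

10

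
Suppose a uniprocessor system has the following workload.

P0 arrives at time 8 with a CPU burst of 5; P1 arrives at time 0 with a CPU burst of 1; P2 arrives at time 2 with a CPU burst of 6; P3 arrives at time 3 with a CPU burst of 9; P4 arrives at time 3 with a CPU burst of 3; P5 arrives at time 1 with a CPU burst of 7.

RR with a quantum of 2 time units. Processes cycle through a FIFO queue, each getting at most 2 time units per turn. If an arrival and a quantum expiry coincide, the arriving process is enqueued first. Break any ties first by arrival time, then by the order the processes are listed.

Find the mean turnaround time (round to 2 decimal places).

Timeline: | P1 0-1 | P5 1-3 | P2 3-5 | P3 5-7 | P4 7-9 | P5 9-11 | P2 11-13 | P3 13-15 | P0 15-17 | P4 17-18 | P5 18-20 | P2 20-22 | P3 22-24 | P0 24-26 | P5 26-27 | P3 27-29 | P0 29-30 | P3 30-31 |
Completion: P0=30  P1=1  P2=22  P3=31  P4=18  P5=27
Turnaround (C−A): P0=22  P1=1  P2=20  P3=28  P4=15  P5=26
Turnaround times: P0=22, P1=1, P2=20, P3=28, P4=15, P5=26
Average turnaround = (22+1+20+28+15+26) / 6 = 112/6 = 18.67

18.67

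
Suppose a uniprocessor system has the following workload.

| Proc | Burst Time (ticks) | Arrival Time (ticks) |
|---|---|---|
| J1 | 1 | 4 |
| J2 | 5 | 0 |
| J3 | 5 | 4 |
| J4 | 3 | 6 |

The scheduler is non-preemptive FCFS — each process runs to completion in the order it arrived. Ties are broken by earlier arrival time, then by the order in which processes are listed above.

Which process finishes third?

Gantt: | J2 0-5 | J1 5-6 | J3 6-11 | J4 11-14 |
Completion: J1=6  J2=5  J3=11  J4=14
Turnaround (C−A): J1=2  J2=5  J3=7  J4=8
Finish order: J2 → J1 → J3 → J4

J3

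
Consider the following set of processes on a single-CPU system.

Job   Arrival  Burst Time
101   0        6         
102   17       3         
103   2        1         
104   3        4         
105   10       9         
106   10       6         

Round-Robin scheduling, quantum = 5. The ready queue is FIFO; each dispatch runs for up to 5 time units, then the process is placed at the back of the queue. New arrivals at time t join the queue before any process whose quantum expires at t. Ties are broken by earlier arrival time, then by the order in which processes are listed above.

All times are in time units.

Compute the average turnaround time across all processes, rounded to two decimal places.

11.17

Timeline: | 101 0-5 | 103 5-6 | 104 6-10 | 101 10-11 | 105 11-16 | 106 16-21 | 105 21-25 | 102 25-28 | 106 28-29 |
Completion: 101=11  102=28  103=6  104=10  105=25  106=29
Turnaround times: 101=11, 102=11, 103=4, 104=7, 105=15, 106=19
Average turnaround = (11+11+4+7+15+19) / 6 = 67/6 = 11.17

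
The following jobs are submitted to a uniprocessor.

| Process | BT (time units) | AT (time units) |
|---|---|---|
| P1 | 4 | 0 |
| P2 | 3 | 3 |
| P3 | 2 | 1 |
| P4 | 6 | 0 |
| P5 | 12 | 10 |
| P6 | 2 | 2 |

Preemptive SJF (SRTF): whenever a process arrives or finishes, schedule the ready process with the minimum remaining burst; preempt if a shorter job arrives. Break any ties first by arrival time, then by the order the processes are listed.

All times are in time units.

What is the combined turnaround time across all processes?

Timeline: | P1 0-1 | P3 1-3 | P6 3-5 | P1 5-8 | P2 8-11 | P4 11-17 | P5 17-29 |
Completion: P1=8  P2=11  P3=3  P4=17  P5=29  P6=5
Turnaround (C−A): P1=8  P2=8  P3=2  P4=17  P5=19  P6=3
Turnaround = completion − arrival: P1=8, P2=8, P3=2, P4=17, P5=19, P6=3
Total turnaround = 8 + 8 + 2 + 17 + 19 + 3 = 57

57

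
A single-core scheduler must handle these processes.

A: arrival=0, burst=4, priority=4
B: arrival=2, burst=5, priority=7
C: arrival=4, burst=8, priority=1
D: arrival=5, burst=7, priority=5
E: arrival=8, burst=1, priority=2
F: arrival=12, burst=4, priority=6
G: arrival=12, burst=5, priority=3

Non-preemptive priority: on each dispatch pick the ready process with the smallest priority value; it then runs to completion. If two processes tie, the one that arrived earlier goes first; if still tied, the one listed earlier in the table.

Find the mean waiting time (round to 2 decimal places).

8.29

Schedule: | A 0-4 | C 4-12 | E 12-13 | G 13-18 | D 18-25 | F 25-29 | B 29-34 |
Completion: A=4  B=34  C=12  D=25  E=13  F=29  G=18
Waiting times: A=0, B=27, C=0, D=13, E=4, F=13, G=1
Average waiting = (0+27+0+13+4+13+1) / 7 = 58/7 = 8.29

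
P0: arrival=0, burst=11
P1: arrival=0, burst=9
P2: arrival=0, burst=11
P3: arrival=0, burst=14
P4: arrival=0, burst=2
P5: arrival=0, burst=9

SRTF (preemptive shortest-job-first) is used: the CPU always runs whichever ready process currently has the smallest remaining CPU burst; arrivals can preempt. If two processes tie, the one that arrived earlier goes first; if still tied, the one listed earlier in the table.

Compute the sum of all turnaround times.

162

Timeline: | P4 0-2 | P1 2-11 | P5 11-20 | P0 20-31 | P2 31-42 | P3 42-56 |
Completion: P0=31  P1=11  P2=42  P3=56  P4=2  P5=20
Turnaround (C−A): P0=31  P1=11  P2=42  P3=56  P4=2  P5=20
Turnaround = completion − arrival: P0=31, P1=11, P2=42, P3=56, P4=2, P5=20
Total turnaround = 31 + 11 + 42 + 56 + 2 + 20 = 162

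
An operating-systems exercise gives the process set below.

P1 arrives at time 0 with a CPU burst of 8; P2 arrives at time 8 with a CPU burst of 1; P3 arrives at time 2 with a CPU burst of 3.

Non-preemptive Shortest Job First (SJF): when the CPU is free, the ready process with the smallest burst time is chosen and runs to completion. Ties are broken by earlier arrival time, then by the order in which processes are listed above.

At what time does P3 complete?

Timeline: | P1 0-8 | P2 8-9 | P3 9-12 |
Completion: P1=8  P2=9  P3=12
Turnaround (C−A): P1=8  P2=1  P3=10

12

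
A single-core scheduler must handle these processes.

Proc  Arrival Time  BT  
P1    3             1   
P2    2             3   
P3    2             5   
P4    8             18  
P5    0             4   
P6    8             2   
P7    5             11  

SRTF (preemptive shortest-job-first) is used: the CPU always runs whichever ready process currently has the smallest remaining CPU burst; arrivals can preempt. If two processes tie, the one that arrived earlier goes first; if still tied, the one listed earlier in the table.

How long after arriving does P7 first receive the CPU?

10

Timeline: | P5 0-4 | P1 4-5 | P2 5-8 | P6 8-10 | P3 10-15 | P7 15-26 | P4 26-44 |
Completion: P1=5  P2=8  P3=15  P4=44  P5=4  P6=10  P7=26
Turnaround (C−A): P1=2  P2=6  P3=13  P4=36  P5=4  P6=2  P7=21
Response(P7) = first start − arrival = 15 − 5 = 10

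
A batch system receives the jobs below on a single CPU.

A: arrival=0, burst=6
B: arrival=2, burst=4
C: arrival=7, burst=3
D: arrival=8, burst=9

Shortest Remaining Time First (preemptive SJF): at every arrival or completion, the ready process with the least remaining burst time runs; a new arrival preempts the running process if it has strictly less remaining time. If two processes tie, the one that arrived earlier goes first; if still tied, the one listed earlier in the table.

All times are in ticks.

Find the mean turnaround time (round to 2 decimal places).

Timeline: | A 0-6 | B 6-10 | C 10-13 | D 13-22 |
Completion: A=6  B=10  C=13  D=22
Turnaround (C−A): A=6  B=8  C=6  D=14
Turnaround times: A=6, B=8, C=6, D=14
Average turnaround = (6+8+6+14) / 4 = 34/4 = 8.50

8.50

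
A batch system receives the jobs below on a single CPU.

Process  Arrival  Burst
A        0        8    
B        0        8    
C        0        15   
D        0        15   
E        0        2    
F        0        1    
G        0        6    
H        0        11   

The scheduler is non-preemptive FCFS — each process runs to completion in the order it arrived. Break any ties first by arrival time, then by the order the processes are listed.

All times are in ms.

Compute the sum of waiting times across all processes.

Timeline: | A 0-8 | B 8-16 | C 16-31 | D 31-46 | E 46-48 | F 48-49 | G 49-55 | H 55-66 |
Completion: A=8  B=16  C=31  D=46  E=48  F=49  G=55  H=66
Turnaround (C−A): A=8  B=16  C=31  D=46  E=48  F=49  G=55  H=66
Waiting = turnaround − burst: A=0, B=8, C=16, D=31, E=46, F=48, G=49, H=55
Total waiting = 0 + 8 + 16 + 31 + 46 + 48 + 49 + 55 = 253

253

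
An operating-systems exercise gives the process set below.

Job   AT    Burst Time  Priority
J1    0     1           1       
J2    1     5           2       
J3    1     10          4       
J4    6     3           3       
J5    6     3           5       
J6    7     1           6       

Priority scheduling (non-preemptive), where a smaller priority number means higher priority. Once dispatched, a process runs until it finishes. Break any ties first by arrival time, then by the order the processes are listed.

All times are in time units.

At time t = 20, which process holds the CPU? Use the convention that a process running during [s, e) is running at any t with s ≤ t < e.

Gantt: | J1 0-1 | J2 1-6 | J4 6-9 | J3 9-19 | J5 19-22 | J6 22-23 |
Completion: J1=1  J2=6  J3=19  J4=9  J5=22  J6=23
Turnaround (C−A): J1=1  J2=5  J3=18  J4=3  J5=16  J6=16

J5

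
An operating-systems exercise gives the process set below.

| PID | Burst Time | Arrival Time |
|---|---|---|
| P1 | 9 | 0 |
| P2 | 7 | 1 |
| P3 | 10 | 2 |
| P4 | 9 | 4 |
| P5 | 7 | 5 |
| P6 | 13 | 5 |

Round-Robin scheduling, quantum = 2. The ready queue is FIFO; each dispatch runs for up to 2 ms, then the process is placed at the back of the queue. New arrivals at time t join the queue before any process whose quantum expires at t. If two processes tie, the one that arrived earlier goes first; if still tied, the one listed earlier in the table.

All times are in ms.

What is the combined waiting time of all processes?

204

Timeline: | P1 0-2 | P2 2-4 | P3 4-6 | P1 6-8 | P4 8-10 | P2 10-12 | P5 12-14 | P6 14-16 | P3 16-18 | P1 18-20 | P4 20-22 | P2 22-24 | P5 24-26 | P6 26-28 | P3 28-30 | P1 30-32 | P4 32-34 | P2 34-35 | P5 35-37 | P6 37-39 | P3 39-41 | P1 41-42 | P4 42-44 | P5 44-45 | P6 45-47 | P3 47-49 | P4 49-50 | P6 50-55 |
Completion: P1=42  P2=35  P3=49  P4=50  P5=45  P6=55
Waiting = turnaround − burst: P1=33, P2=27, P3=37, P4=37, P5=33, P6=37
Total waiting = 33 + 27 + 37 + 37 + 33 + 37 = 204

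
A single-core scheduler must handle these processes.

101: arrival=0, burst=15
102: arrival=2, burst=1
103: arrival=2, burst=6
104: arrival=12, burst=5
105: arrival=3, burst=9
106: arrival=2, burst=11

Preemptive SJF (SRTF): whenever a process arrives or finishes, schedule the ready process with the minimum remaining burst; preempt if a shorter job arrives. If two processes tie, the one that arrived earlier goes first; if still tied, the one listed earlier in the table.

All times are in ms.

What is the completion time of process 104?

17

Timeline: | 101 0-2 | 102 2-3 | 103 3-9 | 105 9-12 | 104 12-17 | 105 17-23 | 106 23-34 | 101 34-47 |
Completion: 101=47  102=3  103=9  104=17  105=23  106=34
Turnaround (C−A): 101=47  102=1  103=7  104=5  105=20  106=32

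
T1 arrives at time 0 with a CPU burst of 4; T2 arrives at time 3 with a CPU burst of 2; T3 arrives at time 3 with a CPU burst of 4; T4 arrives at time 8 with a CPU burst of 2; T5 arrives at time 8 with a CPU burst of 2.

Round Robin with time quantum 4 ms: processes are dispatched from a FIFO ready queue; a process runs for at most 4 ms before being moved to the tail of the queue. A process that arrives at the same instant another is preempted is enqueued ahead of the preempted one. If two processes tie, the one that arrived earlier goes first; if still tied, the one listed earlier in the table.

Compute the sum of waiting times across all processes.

Schedule: | T1 0-4 | T2 4-6 | T3 6-10 | T4 10-12 | T5 12-14 |
Completion: T1=4  T2=6  T3=10  T4=12  T5=14
Waiting = turnaround − burst: T1=0, T2=1, T3=3, T4=2, T5=4
Total waiting = 0 + 1 + 3 + 2 + 4 = 10

10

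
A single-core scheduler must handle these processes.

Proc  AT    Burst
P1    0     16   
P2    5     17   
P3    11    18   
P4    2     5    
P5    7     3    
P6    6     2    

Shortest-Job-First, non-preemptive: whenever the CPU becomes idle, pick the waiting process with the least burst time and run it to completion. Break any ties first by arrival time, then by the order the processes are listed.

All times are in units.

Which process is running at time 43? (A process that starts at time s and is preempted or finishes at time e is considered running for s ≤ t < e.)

Gantt: | P1 0-16 | P6 16-18 | P5 18-21 | P4 21-26 | P2 26-43 | P3 43-61 |
Completion: P1=16  P2=43  P3=61  P4=26  P5=21  P6=18
Turnaround (C−A): P1=16  P2=38  P3=50  P4=24  P5=14  P6=12

P3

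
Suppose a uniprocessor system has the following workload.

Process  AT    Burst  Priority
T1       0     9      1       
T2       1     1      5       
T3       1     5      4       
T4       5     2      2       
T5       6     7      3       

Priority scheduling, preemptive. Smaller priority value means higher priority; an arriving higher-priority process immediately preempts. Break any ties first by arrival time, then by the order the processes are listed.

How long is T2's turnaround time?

23

Gantt: | T1 0-9 | T4 9-11 | T5 11-18 | T3 18-23 | T2 23-24 |
Completion: T1=9  T2=24  T3=23  T4=11  T5=18
Turnaround (C−A): T1=9  T2=23  T3=22  T4=6  T5=12
Turnaround(T2) = completion − arrival = 24 − 1 = 23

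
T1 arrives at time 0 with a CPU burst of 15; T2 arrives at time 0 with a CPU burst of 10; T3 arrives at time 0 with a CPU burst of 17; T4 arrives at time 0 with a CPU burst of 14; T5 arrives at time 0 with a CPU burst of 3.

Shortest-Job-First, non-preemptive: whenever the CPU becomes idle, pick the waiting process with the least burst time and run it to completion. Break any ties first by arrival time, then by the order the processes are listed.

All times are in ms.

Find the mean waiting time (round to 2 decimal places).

Schedule: | T5 0-3 | T2 3-13 | T4 13-27 | T1 27-42 | T3 42-59 |
Completion: T1=42  T2=13  T3=59  T4=27  T5=3
Waiting times: T1=27, T2=3, T3=42, T4=13, T5=0
Average waiting = (27+3+42+13+0) / 5 = 85/5 = 17.00

17.00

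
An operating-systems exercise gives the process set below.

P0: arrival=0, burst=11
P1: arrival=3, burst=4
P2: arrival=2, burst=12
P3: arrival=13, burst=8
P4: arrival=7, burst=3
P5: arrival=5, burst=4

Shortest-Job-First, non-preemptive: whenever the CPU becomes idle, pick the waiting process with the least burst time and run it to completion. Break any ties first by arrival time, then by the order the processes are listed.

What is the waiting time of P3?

Gantt: | P0 0-11 | P4 11-14 | P1 14-18 | P5 18-22 | P3 22-30 | P2 30-42 |
Completion: P0=11  P1=18  P2=42  P3=30  P4=14  P5=22
Turnaround (C−A): P0=11  P1=15  P2=40  P3=17  P4=7  P5=17
Waiting(P3) = turnaround − burst = 17 − 8 = 9

9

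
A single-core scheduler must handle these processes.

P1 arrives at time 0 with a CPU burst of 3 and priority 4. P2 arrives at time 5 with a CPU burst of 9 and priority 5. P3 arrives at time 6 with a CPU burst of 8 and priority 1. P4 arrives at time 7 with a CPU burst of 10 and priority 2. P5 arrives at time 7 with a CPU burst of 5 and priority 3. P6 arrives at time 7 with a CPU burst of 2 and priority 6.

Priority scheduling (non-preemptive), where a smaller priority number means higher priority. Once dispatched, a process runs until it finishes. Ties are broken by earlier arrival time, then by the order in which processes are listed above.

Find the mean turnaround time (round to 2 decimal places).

Gantt: | P1 0-3 | idle 3-5 | P2 5-14 | P3 14-22 | P4 22-32 | P5 32-37 | P6 37-39 |
Completion: P1=3  P2=14  P3=22  P4=32  P5=37  P6=39
Turnaround times: P1=3, P2=9, P3=16, P4=25, P5=30, P6=32
Average turnaround = (3+9+16+25+30+32) / 6 = 115/6 = 19.17

19.17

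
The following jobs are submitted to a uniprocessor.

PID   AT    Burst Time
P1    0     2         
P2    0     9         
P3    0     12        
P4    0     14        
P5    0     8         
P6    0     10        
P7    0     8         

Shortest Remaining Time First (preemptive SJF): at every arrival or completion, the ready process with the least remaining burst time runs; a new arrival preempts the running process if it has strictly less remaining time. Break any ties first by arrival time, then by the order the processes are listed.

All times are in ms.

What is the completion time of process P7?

18

Timeline: | P1 0-2 | P5 2-10 | P7 10-18 | P2 18-27 | P6 27-37 | P3 37-49 | P4 49-63 |
Completion: P1=2  P2=27  P3=49  P4=63  P5=10  P6=37  P7=18
Turnaround (C−A): P1=2  P2=27  P3=49  P4=63  P5=10  P6=37  P7=18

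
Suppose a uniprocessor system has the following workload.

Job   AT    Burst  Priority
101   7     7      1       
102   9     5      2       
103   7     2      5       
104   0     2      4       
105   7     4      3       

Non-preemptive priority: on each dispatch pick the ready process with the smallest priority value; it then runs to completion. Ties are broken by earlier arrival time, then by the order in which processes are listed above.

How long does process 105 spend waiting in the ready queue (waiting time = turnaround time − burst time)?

Timeline: | 104 0-2 | idle 2-7 | 101 7-14 | 102 14-19 | 105 19-23 | 103 23-25 |
Completion: 101=14  102=19  103=25  104=2  105=23
Turnaround (C−A): 101=7  102=10  103=18  104=2  105=16
Waiting(105) = turnaround − burst = 16 − 4 = 12

12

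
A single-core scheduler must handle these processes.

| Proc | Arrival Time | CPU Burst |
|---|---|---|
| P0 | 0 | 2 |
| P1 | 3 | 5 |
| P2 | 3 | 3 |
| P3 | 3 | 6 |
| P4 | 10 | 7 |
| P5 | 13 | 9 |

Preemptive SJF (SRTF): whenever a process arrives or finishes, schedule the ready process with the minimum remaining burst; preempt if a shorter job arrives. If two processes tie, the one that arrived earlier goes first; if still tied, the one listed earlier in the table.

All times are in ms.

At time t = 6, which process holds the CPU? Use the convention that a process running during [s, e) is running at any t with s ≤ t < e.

P1

Schedule: | P0 0-2 | idle 2-3 | P2 3-6 | P1 6-11 | P3 11-17 | P4 17-24 | P5 24-33 |
Completion: P0=2  P1=11  P2=6  P3=17  P4=24  P5=33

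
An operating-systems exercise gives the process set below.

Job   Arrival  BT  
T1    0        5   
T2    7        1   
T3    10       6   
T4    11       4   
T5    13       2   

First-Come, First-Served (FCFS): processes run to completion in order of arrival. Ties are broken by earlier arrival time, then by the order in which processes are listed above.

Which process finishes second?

Gantt: | T1 0-5 | idle 5-7 | T2 7-8 | idle 8-10 | T3 10-16 | T4 16-20 | T5 20-22 |
Completion: T1=5  T2=8  T3=16  T4=20  T5=22
Turnaround (C−A): T1=5  T2=1  T3=6  T4=9  T5=9
Finish order: T1 → T2 → T3 → T4 → T5

T2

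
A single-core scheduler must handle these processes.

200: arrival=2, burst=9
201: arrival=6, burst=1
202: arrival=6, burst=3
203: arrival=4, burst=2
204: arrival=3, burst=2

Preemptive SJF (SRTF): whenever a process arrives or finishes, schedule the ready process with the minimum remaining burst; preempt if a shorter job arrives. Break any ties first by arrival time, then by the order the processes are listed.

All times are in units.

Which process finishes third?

201

Gantt: | idle 0-2 | 200 2-3 | 204 3-5 | 203 5-7 | 201 7-8 | 202 8-11 | 200 11-19 |
Completion: 200=19  201=8  202=11  203=7  204=5
Finish order: 204 → 203 → 201 → 202 → 200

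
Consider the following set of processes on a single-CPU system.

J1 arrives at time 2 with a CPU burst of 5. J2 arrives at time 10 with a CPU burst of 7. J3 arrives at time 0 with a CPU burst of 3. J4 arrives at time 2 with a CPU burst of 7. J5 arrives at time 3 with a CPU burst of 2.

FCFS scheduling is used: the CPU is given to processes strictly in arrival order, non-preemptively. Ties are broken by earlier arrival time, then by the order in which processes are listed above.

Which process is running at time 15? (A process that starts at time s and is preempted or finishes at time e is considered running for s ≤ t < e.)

Timeline: | J3 0-3 | J1 3-8 | J4 8-15 | J5 15-17 | J2 17-24 |
Completion: J1=8  J2=24  J3=3  J4=15  J5=17

J5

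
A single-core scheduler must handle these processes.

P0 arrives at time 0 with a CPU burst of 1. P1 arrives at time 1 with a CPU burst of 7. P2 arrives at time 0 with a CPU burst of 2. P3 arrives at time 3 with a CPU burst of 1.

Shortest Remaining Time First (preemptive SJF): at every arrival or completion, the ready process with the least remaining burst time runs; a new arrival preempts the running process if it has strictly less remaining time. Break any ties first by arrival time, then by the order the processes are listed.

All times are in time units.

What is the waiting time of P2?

1

Gantt: | P0 0-1 | P2 1-3 | P3 3-4 | P1 4-11 |
Completion: P0=1  P1=11  P2=3  P3=4
Turnaround (C−A): P0=1  P1=10  P2=3  P3=1
Waiting(P2) = turnaround − burst = 3 − 2 = 1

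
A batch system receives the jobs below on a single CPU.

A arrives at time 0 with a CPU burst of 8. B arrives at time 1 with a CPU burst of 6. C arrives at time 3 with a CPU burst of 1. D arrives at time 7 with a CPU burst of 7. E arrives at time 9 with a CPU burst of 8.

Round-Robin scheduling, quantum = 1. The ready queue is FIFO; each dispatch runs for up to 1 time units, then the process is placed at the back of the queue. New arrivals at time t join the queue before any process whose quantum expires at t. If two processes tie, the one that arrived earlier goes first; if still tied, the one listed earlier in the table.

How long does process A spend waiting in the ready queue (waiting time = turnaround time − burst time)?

14

Timeline: | A 0-1 | B 1-2 | A 2-3 | B 3-4 | C 4-5 | A 5-6 | B 6-7 | A 7-8 | D 8-9 | B 9-10 | A 10-11 | E 11-12 | D 12-13 | B 13-14 | A 14-15 | E 15-16 | D 16-17 | B 17-18 | A 18-19 | E 19-20 | D 20-21 | A 21-22 | E 22-23 | D 23-24 | E 24-25 | D 25-26 | E 26-27 | D 27-28 | E 28-30 |
Completion: A=22  B=18  C=5  D=28  E=30
Turnaround (C−A): A=22  B=17  C=2  D=21  E=21
Waiting(A) = turnaround − burst = 22 − 8 = 14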